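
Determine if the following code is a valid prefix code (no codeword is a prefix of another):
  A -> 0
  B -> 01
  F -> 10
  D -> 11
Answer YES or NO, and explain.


Checking each pair (does one codeword prefix another?):
  A='0' vs B='01': prefix -- VIOLATION

NO -- this is NOT a valid prefix code. A (0) is a prefix of B (01).


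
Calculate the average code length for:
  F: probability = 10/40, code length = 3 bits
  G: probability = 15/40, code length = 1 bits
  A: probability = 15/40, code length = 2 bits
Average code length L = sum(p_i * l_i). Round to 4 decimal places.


Weighted contributions p_i * l_i:
  F: (10/40) * 3 = 30/40
  G: (15/40) * 1 = 15/40
  A: (15/40) * 2 = 30/40
Sum = (30 + 15 + 30)/40 = 75/40

L = 75/40 = 1.8750 bits/symbol


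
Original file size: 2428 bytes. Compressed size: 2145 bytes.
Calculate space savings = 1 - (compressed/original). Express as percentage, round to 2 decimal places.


ratio = compressed/original = 2145/2428 = 0.883443
savings = 1 - ratio = 1 - 0.883443 = 0.116557
as a percentage: 0.116557 * 100 = 11.66%

Space savings = 1 - 2145/2428 = 11.66%


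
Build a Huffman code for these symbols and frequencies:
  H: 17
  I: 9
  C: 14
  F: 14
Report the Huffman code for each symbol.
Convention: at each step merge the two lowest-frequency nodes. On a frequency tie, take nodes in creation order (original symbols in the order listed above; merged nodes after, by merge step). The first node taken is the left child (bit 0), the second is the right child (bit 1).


Huffman tree construction:
Step 1: Merge I(9) + C(14) = 23
Step 2: Merge F(14) + H(17) = 31
Step 3: Merge (I+C)(23) + (F+H)(31) = 54
Read each symbol's code off the tree from the root (left child = 0, right child = 1).

Codes:
  H: 11 (length 2)
  I: 00 (length 2)
  C: 01 (length 2)
  F: 10 (length 2)
Average code length: 108/54 = 2.0000 bits/symbol


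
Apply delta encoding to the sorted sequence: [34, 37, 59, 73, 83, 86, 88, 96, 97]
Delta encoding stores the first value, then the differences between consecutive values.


First value: 34
Deltas:
  37 - 34 = 3
  59 - 37 = 22
  73 - 59 = 14
  83 - 73 = 10
  86 - 83 = 3
  88 - 86 = 2
  96 - 88 = 8
  97 - 96 = 1


Delta encoded: [34, 3, 22, 14, 10, 3, 2, 8, 1]


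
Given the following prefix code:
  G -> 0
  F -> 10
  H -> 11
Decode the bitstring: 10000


Decoding step by step:
Bits 10 -> F
Bits 0 -> G
Bits 0 -> G
Bits 0 -> G


Decoded message: FGGG


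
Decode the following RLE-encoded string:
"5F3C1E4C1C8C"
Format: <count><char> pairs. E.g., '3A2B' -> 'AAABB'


Expanding each <count><char> pair:
  5F -> 'FFFFF'
  3C -> 'CCC'
  1E -> 'E'
  4C -> 'CCCC'
  1C -> 'C'
  8C -> 'CCCCCCCC'

Decoded = FFFFFCCCECCCCCCCCCCCCC


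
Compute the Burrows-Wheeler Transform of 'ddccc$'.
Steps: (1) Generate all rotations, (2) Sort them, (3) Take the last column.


Rotations (sorted):
  0: $ddccc -> last char: c
  1: c$ddcc -> last char: c
  2: cc$ddc -> last char: c
  3: ccc$dd -> last char: d
  4: dccc$d -> last char: d
  5: ddccc$ -> last char: $


BWT = cccdd$


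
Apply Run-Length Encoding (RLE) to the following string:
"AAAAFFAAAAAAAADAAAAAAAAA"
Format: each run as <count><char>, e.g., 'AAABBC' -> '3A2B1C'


Scanning runs left to right:
  i=0: run of 'A' x 4 -> '4A'
  i=4: run of 'F' x 2 -> '2F'
  i=6: run of 'A' x 8 -> '8A'
  i=14: run of 'D' x 1 -> '1D'
  i=15: run of 'A' x 9 -> '9A'

RLE = 4A2F8A1D9A


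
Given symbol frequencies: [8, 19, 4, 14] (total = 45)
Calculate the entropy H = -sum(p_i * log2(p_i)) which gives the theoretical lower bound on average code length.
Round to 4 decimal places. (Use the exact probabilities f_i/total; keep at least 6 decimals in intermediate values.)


Per-symbol terms -p_i * log2(p_i) with p_i = f_i/45:
  p = 8/45 = 0.177778: log2(p) = -2.491853, -p*log2(p) = 0.442996
  p = 19/45 = 0.422222: log2(p) = -1.243926, -p*log2(p) = 0.525213
  p = 4/45 = 0.088889: log2(p) = -3.491853, -p*log2(p) = 0.310387
  p = 14/45 = 0.311111: log2(p) = -1.684498, -p*log2(p) = 0.524066
H = 0.442996 + 0.525213 + 0.310387 + 0.524066 = 1.802662

H = 1.8027 bits/symbol


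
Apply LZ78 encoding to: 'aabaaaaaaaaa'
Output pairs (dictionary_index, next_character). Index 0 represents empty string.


LZ78 encoding steps:
Dictionary: {0: ''}
Step 1: w='' (idx 0), next='a' -> output (0, 'a'), add 'a' as idx 1
Step 2: w='a' (idx 1), next='b' -> output (1, 'b'), add 'ab' as idx 2
Step 3: w='a' (idx 1), next='a' -> output (1, 'a'), add 'aa' as idx 3
Step 4: w='aa' (idx 3), next='a' -> output (3, 'a'), add 'aaa' as idx 4
Step 5: w='aaa' (idx 4), next='a' -> output (4, 'a'), add 'aaaa' as idx 5


Encoded: [(0, 'a'), (1, 'b'), (1, 'a'), (3, 'a'), (4, 'a')]


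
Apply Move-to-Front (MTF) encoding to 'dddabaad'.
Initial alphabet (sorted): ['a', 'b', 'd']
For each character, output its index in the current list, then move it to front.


MTF encoding:
'd': index 2 in ['a', 'b', 'd'] -> ['d', 'a', 'b']
'd': index 0 in ['d', 'a', 'b'] -> ['d', 'a', 'b']
'd': index 0 in ['d', 'a', 'b'] -> ['d', 'a', 'b']
'a': index 1 in ['d', 'a', 'b'] -> ['a', 'd', 'b']
'b': index 2 in ['a', 'd', 'b'] -> ['b', 'a', 'd']
'a': index 1 in ['b', 'a', 'd'] -> ['a', 'b', 'd']
'a': index 0 in ['a', 'b', 'd'] -> ['a', 'b', 'd']
'd': index 2 in ['a', 'b', 'd'] -> ['d', 'a', 'b']


Output: [2, 0, 0, 1, 2, 1, 0, 2]


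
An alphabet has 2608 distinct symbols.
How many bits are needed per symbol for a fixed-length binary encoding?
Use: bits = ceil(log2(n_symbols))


log2(2608) = 11.3487
Bracket: 2^11 = 2048 < 2608 <= 2^12 = 4096
So ceil(log2(2608)) = 12

bits = ceil(log2(2608)) = ceil(11.3487) = 12 bits


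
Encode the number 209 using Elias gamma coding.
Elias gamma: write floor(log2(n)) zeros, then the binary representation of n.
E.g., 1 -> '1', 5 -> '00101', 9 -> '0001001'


num_bits = floor(log2(209)) + 1 = 8
leading_zeros = num_bits - 1 = 7
binary(209) = 11010001

Elias gamma(209) = '0000000' + '11010001' = 000000011010001 (15 bits)


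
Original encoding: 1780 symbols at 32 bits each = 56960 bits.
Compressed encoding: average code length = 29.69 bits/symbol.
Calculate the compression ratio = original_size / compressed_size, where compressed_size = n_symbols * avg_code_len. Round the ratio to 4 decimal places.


original_size = n_symbols * orig_bits = 1780 * 32 = 56960 bits
compressed_size = n_symbols * avg_code_len = 1780 * 29.69 = 52848.2 bits
ratio = original_size / compressed_size = 56960 / 52848.2 = 1.0778

Compression ratio = 1.0778


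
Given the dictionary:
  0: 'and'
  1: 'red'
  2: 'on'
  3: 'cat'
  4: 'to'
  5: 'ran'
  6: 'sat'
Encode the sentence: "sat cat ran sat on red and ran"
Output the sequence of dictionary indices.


Look up each word in the dictionary:
  'sat' -> 6
  'cat' -> 3
  'ran' -> 5
  'sat' -> 6
  'on' -> 2
  'red' -> 1
  'and' -> 0
  'ran' -> 5

Encoded: [6, 3, 5, 6, 2, 1, 0, 5]


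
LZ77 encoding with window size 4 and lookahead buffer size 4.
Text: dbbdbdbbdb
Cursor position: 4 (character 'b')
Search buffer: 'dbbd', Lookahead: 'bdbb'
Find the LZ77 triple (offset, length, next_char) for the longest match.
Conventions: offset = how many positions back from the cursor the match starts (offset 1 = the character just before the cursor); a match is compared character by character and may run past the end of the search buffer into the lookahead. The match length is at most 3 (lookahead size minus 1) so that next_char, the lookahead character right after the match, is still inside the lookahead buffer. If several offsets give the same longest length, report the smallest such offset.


Try each offset into the search buffer:
  offset=1 (pos 3, char 'd'): match length 0
  offset=2 (pos 2, char 'b'): match length 3
  offset=3 (pos 1, char 'b'): match length 1
  offset=4 (pos 0, char 'd'): match length 0
Longest match has length 3 at offset 2.
next_char = character at position 4 + 3 = 7 -> 'b'

Best match: offset=2, length=3 (matching 'bdb' starting at position 2)
LZ77 triple: (2, 3, 'b')


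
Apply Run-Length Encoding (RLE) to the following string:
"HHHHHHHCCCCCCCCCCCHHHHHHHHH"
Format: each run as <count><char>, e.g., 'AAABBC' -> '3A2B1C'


Scanning runs left to right:
  i=0: run of 'H' x 7 -> '7H'
  i=7: run of 'C' x 11 -> '11C'
  i=18: run of 'H' x 9 -> '9H'

RLE = 7H11C9H


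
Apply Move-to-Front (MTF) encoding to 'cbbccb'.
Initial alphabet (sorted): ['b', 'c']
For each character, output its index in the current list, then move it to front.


MTF encoding:
'c': index 1 in ['b', 'c'] -> ['c', 'b']
'b': index 1 in ['c', 'b'] -> ['b', 'c']
'b': index 0 in ['b', 'c'] -> ['b', 'c']
'c': index 1 in ['b', 'c'] -> ['c', 'b']
'c': index 0 in ['c', 'b'] -> ['c', 'b']
'b': index 1 in ['c', 'b'] -> ['b', 'c']


Output: [1, 1, 0, 1, 0, 1]


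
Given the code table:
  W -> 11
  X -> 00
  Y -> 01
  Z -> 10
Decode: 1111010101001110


Decoding:
11 -> W
11 -> W
01 -> Y
01 -> Y
01 -> Y
00 -> X
11 -> W
10 -> Z


Result: WWYYYXWZ


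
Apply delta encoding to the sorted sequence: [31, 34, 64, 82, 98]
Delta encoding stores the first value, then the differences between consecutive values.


First value: 31
Deltas:
  34 - 31 = 3
  64 - 34 = 30
  82 - 64 = 18
  98 - 82 = 16


Delta encoded: [31, 3, 30, 18, 16]


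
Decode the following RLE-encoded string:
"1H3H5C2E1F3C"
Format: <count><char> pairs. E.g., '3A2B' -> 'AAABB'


Expanding each <count><char> pair:
  1H -> 'H'
  3H -> 'HHH'
  5C -> 'CCCCC'
  2E -> 'EE'
  1F -> 'F'
  3C -> 'CCC'

Decoded = HHHHCCCCCEEFCCC


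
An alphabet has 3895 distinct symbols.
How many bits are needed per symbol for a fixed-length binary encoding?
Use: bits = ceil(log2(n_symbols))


log2(3895) = 11.9274
Bracket: 2^11 = 2048 < 3895 <= 2^12 = 4096
So ceil(log2(3895)) = 12

bits = ceil(log2(3895)) = ceil(11.9274) = 12 bits


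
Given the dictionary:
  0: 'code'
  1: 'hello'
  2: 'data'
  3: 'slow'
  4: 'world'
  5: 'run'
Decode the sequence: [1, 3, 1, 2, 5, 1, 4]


Look up each index in the dictionary:
  1 -> 'hello'
  3 -> 'slow'
  1 -> 'hello'
  2 -> 'data'
  5 -> 'run'
  1 -> 'hello'
  4 -> 'world'

Decoded: "hello slow hello data run hello world"


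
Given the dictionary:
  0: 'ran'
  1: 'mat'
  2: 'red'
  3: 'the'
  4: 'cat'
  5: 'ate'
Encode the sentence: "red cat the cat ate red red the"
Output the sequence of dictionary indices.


Look up each word in the dictionary:
  'red' -> 2
  'cat' -> 4
  'the' -> 3
  'cat' -> 4
  'ate' -> 5
  'red' -> 2
  'red' -> 2
  'the' -> 3

Encoded: [2, 4, 3, 4, 5, 2, 2, 3]


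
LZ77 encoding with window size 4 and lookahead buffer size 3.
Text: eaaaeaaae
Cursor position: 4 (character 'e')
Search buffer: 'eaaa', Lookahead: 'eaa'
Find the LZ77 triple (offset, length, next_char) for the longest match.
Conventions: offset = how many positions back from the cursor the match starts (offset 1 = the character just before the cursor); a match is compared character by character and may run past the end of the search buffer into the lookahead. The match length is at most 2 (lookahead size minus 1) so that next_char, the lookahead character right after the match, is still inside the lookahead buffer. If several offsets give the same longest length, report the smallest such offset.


Try each offset into the search buffer:
  offset=1 (pos 3, char 'a'): match length 0
  offset=2 (pos 2, char 'a'): match length 0
  offset=3 (pos 1, char 'a'): match length 0
  offset=4 (pos 0, char 'e'): match length 2
Longest match has length 2 at offset 4.
next_char = character at position 4 + 2 = 6 -> 'a'

Best match: offset=4, length=2 (matching 'ea' starting at position 0)
LZ77 triple: (4, 2, 'a')


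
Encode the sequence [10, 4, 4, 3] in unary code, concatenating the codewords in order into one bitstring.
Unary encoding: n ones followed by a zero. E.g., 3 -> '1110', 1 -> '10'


Encode each number as n ones followed by a terminating 0:
  10 -> 11111111110 (11 bits)
  4 -> 11110 (5 bits)
  4 -> 11110 (5 bits)
  3 -> 1110 (4 bits)
Total length = 11 + 5 + 5 + 4 = 25 bits.

Unary([10, 4, 4, 3]) = 1111111111011110111101110 (25 bits)


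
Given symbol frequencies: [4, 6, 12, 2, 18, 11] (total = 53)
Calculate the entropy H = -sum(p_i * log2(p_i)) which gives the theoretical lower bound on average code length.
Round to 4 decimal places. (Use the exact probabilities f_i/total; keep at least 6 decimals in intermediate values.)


Per-symbol terms -p_i * log2(p_i) with p_i = f_i/53:
  p = 4/53 = 0.075472: log2(p) = -3.727920, -p*log2(p) = 0.281352
  p = 6/53 = 0.113208: log2(p) = -3.142958, -p*log2(p) = 0.355807
  p = 12/53 = 0.226415: log2(p) = -2.142958, -p*log2(p) = 0.485198
  p = 2/53 = 0.037736: log2(p) = -4.727920, -p*log2(p) = 0.178412
  p = 18/53 = 0.339623: log2(p) = -1.557995, -p*log2(p) = 0.529131
  p = 11/53 = 0.207547: log2(p) = -2.268489, -p*log2(p) = 0.470818
H = 0.281352 + 0.355807 + 0.485198 + 0.178412 + 0.529131 + 0.470818 = 2.300718

H = 2.3007 bits/symbol


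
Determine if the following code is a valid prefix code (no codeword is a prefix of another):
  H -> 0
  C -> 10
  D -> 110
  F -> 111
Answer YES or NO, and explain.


Checking each pair (does one codeword prefix another?):
  H='0' vs C='10': no prefix
  H='0' vs D='110': no prefix
  H='0' vs F='111': no prefix
  C='10' vs H='0': no prefix
  C='10' vs D='110': no prefix
  C='10' vs F='111': no prefix
  D='110' vs H='0': no prefix
  D='110' vs C='10': no prefix
  D='110' vs F='111': no prefix
  F='111' vs H='0': no prefix
  F='111' vs C='10': no prefix
  F='111' vs D='110': no prefix
No violation found over all pairs.

YES -- this is a valid prefix code. No codeword is a prefix of any other codeword.


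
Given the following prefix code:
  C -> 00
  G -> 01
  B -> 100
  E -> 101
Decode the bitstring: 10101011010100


Decoding step by step:
Bits 101 -> E
Bits 01 -> G
Bits 01 -> G
Bits 101 -> E
Bits 01 -> G
Bits 00 -> C


Decoded message: EGGEGC


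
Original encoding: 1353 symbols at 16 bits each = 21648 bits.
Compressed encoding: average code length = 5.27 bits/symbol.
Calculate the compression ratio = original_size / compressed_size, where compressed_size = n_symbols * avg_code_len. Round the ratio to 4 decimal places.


original_size = n_symbols * orig_bits = 1353 * 16 = 21648 bits
compressed_size = n_symbols * avg_code_len = 1353 * 5.27 = 7130.31 bits
ratio = original_size / compressed_size = 21648 / 7130.31 = 3.0361

Compression ratio = 3.0361


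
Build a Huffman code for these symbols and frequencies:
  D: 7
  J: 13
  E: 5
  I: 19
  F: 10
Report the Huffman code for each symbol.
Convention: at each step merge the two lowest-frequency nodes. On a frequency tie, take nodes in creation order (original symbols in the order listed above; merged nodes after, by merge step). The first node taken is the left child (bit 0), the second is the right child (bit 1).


Huffman tree construction:
Step 1: Merge E(5) + D(7) = 12
Step 2: Merge F(10) + (E+D)(12) = 22
Step 3: Merge J(13) + I(19) = 32
Step 4: Merge (F+(E+D))(22) + (J+I)(32) = 54
Read each symbol's code off the tree from the root (left child = 0, right child = 1).

Codes:
  D: 011 (length 3)
  J: 10 (length 2)
  E: 010 (length 3)
  I: 11 (length 2)
  F: 00 (length 2)
Average code length: 120/54 = 2.2222 bits/symbol


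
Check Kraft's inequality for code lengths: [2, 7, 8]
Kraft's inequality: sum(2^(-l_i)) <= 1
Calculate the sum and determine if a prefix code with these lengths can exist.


Sum = 2^(-2) + 2^(-7) + 2^(-8)
    = 0.25 + 0.0078125 + 0.00390625
    = 67/256 = 0.26171875
Since 0.26171875 <= 1, Kraft's inequality IS satisfied.
A prefix code with these lengths CAN exist.

Kraft sum = 0.26171875. Satisfied.


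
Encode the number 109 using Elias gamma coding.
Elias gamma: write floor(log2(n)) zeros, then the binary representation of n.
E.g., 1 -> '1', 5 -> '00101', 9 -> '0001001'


num_bits = floor(log2(109)) + 1 = 7
leading_zeros = num_bits - 1 = 6
binary(109) = 1101101

Elias gamma(109) = '000000' + '1101101' = 0000001101101 (13 bits)


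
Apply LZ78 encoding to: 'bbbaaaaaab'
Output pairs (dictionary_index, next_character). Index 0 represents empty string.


LZ78 encoding steps:
Dictionary: {0: ''}
Step 1: w='' (idx 0), next='b' -> output (0, 'b'), add 'b' as idx 1
Step 2: w='b' (idx 1), next='b' -> output (1, 'b'), add 'bb' as idx 2
Step 3: w='' (idx 0), next='a' -> output (0, 'a'), add 'a' as idx 3
Step 4: w='a' (idx 3), next='a' -> output (3, 'a'), add 'aa' as idx 4
Step 5: w='aa' (idx 4), next='a' -> output (4, 'a'), add 'aaa' as idx 5
Step 6: w='b' (idx 1), end of input -> output (1, '')


Encoded: [(0, 'b'), (1, 'b'), (0, 'a'), (3, 'a'), (4, 'a'), (1, '')]


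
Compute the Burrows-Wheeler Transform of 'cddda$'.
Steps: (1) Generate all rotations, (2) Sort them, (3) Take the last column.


Rotations (sorted):
  0: $cddda -> last char: a
  1: a$cddd -> last char: d
  2: cddda$ -> last char: $
  3: da$cdd -> last char: d
  4: dda$cd -> last char: d
  5: ddda$c -> last char: c


BWT = ad$ddc


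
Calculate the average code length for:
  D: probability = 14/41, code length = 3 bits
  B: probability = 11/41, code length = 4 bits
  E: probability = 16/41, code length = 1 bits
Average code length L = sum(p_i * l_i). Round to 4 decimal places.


Weighted contributions p_i * l_i:
  D: (14/41) * 3 = 42/41
  B: (11/41) * 4 = 44/41
  E: (16/41) * 1 = 16/41
Sum = (42 + 44 + 16)/41 = 102/41

L = 102/41 = 2.4878 bits/symbol


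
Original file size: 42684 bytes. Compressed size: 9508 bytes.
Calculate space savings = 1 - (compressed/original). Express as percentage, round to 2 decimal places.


ratio = compressed/original = 9508/42684 = 0.222753
savings = 1 - ratio = 1 - 0.222753 = 0.777247
as a percentage: 0.777247 * 100 = 77.72%

Space savings = 1 - 9508/42684 = 77.72%


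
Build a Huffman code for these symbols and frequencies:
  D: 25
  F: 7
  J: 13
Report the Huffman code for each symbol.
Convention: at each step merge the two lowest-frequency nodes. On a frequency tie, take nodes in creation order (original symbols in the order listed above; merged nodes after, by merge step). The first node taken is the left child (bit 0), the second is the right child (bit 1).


Huffman tree construction:
Step 1: Merge F(7) + J(13) = 20
Step 2: Merge (F+J)(20) + D(25) = 45
Read each symbol's code off the tree from the root (left child = 0, right child = 1).

Codes:
  D: 1 (length 1)
  F: 00 (length 2)
  J: 01 (length 2)
Average code length: 65/45 = 1.4444 bits/symbol


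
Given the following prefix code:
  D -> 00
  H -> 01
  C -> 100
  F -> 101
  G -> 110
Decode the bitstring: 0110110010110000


Decoding step by step:
Bits 01 -> H
Bits 101 -> F
Bits 100 -> C
Bits 101 -> F
Bits 100 -> C
Bits 00 -> D


Decoded message: HFCFCD


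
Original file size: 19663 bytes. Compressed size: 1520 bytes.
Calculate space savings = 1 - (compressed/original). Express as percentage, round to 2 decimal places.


ratio = compressed/original = 1520/19663 = 0.077303
savings = 1 - ratio = 1 - 0.077303 = 0.922697
as a percentage: 0.922697 * 100 = 92.27%

Space savings = 1 - 1520/19663 = 92.27%


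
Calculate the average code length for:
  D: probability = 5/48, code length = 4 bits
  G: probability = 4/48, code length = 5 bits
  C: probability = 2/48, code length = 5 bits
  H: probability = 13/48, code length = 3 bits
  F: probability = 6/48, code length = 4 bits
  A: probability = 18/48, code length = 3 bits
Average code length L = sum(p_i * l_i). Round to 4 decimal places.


Weighted contributions p_i * l_i:
  D: (5/48) * 4 = 20/48
  G: (4/48) * 5 = 20/48
  C: (2/48) * 5 = 10/48
  H: (13/48) * 3 = 39/48
  F: (6/48) * 4 = 24/48
  A: (18/48) * 3 = 54/48
Sum = (20 + 20 + 10 + 39 + 24 + 54)/48 = 167/48

L = 167/48 = 3.4792 bits/symbol


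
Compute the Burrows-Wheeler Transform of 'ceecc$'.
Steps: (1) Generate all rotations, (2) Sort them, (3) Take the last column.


Rotations (sorted):
  0: $ceecc -> last char: c
  1: c$ceec -> last char: c
  2: cc$cee -> last char: e
  3: ceecc$ -> last char: $
  4: ecc$ce -> last char: e
  5: eecc$c -> last char: c


BWT = cce$ec


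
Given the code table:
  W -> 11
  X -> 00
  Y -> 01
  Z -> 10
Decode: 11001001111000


Decoding:
11 -> W
00 -> X
10 -> Z
01 -> Y
11 -> W
10 -> Z
00 -> X


Result: WXZYWZX


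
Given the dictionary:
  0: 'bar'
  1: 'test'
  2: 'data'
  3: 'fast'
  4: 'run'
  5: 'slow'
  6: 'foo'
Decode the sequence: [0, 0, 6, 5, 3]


Look up each index in the dictionary:
  0 -> 'bar'
  0 -> 'bar'
  6 -> 'foo'
  5 -> 'slow'
  3 -> 'fast'

Decoded: "bar bar foo slow fast"


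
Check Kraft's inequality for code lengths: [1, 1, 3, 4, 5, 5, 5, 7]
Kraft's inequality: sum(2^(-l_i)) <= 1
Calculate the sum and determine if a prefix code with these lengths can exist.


Sum = 2^(-1) + 2^(-1) + 2^(-3) + 2^(-4) + 2^(-5) + 2^(-5) + 2^(-5) + 2^(-7)
    = 0.5 + 0.5 + 0.125 + 0.0625 + 0.03125 + 0.03125 + 0.03125 + 0.0078125
    = 165/128 = 1.2890625
Since 1.2890625 > 1, Kraft's inequality is NOT satisfied.
A prefix code with these lengths CANNOT exist.

Kraft sum = 1.2890625. Not satisfied.


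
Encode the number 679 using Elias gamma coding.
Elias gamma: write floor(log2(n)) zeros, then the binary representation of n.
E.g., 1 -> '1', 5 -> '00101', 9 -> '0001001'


num_bits = floor(log2(679)) + 1 = 10
leading_zeros = num_bits - 1 = 9
binary(679) = 1010100111

Elias gamma(679) = '000000000' + '1010100111' = 0000000001010100111 (19 bits)


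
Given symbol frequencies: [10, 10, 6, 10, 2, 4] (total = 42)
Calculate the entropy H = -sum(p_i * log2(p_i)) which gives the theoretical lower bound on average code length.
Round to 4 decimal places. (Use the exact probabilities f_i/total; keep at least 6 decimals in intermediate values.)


Per-symbol terms -p_i * log2(p_i) with p_i = f_i/42:
  p = 10/42 = 0.238095: log2(p) = -2.070389, -p*log2(p) = 0.492950
  p = 10/42 = 0.238095: log2(p) = -2.070389, -p*log2(p) = 0.492950
  p = 6/42 = 0.142857: log2(p) = -2.807355, -p*log2(p) = 0.401051
  p = 10/42 = 0.238095: log2(p) = -2.070389, -p*log2(p) = 0.492950
  p = 2/42 = 0.047619: log2(p) = -4.392317, -p*log2(p) = 0.209158
  p = 4/42 = 0.095238: log2(p) = -3.392317, -p*log2(p) = 0.323078
H = 0.492950 + 0.492950 + 0.401051 + 0.492950 + 0.209158 + 0.323078 = 2.412137

H = 2.4121 bits/symbol


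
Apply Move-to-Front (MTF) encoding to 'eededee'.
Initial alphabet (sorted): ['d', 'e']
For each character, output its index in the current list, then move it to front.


MTF encoding:
'e': index 1 in ['d', 'e'] -> ['e', 'd']
'e': index 0 in ['e', 'd'] -> ['e', 'd']
'd': index 1 in ['e', 'd'] -> ['d', 'e']
'e': index 1 in ['d', 'e'] -> ['e', 'd']
'd': index 1 in ['e', 'd'] -> ['d', 'e']
'e': index 1 in ['d', 'e'] -> ['e', 'd']
'e': index 0 in ['e', 'd'] -> ['e', 'd']


Output: [1, 0, 1, 1, 1, 1, 0]


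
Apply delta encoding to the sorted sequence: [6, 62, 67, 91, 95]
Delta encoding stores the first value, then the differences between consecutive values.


First value: 6
Deltas:
  62 - 6 = 56
  67 - 62 = 5
  91 - 67 = 24
  95 - 91 = 4


Delta encoded: [6, 56, 5, 24, 4]


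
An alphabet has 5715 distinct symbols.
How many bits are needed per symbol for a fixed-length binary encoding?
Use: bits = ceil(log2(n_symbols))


log2(5715) = 12.4805
Bracket: 2^12 = 4096 < 5715 <= 2^13 = 8192
So ceil(log2(5715)) = 13

bits = ceil(log2(5715)) = ceil(12.4805) = 13 bits


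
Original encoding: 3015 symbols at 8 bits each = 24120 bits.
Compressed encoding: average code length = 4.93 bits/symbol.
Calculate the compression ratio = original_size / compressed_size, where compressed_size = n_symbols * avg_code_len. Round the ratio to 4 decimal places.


original_size = n_symbols * orig_bits = 3015 * 8 = 24120 bits
compressed_size = n_symbols * avg_code_len = 3015 * 4.93 = 14863.95 bits
ratio = original_size / compressed_size = 24120 / 14863.95 = 1.6227

Compression ratio = 1.6227


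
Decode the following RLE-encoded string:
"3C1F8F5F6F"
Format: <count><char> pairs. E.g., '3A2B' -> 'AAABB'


Expanding each <count><char> pair:
  3C -> 'CCC'
  1F -> 'F'
  8F -> 'FFFFFFFF'
  5F -> 'FFFFF'
  6F -> 'FFFFFF'

Decoded = CCCFFFFFFFFFFFFFFFFFFFF


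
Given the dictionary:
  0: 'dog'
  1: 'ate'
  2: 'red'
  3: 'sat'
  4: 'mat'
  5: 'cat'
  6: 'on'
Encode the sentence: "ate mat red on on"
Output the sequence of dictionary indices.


Look up each word in the dictionary:
  'ate' -> 1
  'mat' -> 4
  'red' -> 2
  'on' -> 6
  'on' -> 6

Encoded: [1, 4, 2, 6, 6]


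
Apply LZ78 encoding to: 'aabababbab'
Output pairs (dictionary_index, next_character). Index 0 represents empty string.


LZ78 encoding steps:
Dictionary: {0: ''}
Step 1: w='' (idx 0), next='a' -> output (0, 'a'), add 'a' as idx 1
Step 2: w='a' (idx 1), next='b' -> output (1, 'b'), add 'ab' as idx 2
Step 3: w='ab' (idx 2), next='a' -> output (2, 'a'), add 'aba' as idx 3
Step 4: w='' (idx 0), next='b' -> output (0, 'b'), add 'b' as idx 4
Step 5: w='b' (idx 4), next='a' -> output (4, 'a'), add 'ba' as idx 5
Step 6: w='b' (idx 4), end of input -> output (4, '')


Encoded: [(0, 'a'), (1, 'b'), (2, 'a'), (0, 'b'), (4, 'a'), (4, '')]


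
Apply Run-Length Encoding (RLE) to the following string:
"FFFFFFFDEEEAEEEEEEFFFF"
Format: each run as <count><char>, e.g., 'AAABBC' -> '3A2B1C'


Scanning runs left to right:
  i=0: run of 'F' x 7 -> '7F'
  i=7: run of 'D' x 1 -> '1D'
  i=8: run of 'E' x 3 -> '3E'
  i=11: run of 'A' x 1 -> '1A'
  i=12: run of 'E' x 6 -> '6E'
  i=18: run of 'F' x 4 -> '4F'

RLE = 7F1D3E1A6E4F


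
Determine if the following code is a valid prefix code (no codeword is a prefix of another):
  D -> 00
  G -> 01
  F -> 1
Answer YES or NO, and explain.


Checking each pair (does one codeword prefix another?):
  D='00' vs G='01': no prefix
  D='00' vs F='1': no prefix
  G='01' vs D='00': no prefix
  G='01' vs F='1': no prefix
  F='1' vs D='00': no prefix
  F='1' vs G='01': no prefix
No violation found over all pairs.

YES -- this is a valid prefix code. No codeword is a prefix of any other codeword.


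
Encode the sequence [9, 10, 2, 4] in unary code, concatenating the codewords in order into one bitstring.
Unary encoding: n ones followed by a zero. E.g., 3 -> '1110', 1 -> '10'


Encode each number as n ones followed by a terminating 0:
  9 -> 1111111110 (10 bits)
  10 -> 11111111110 (11 bits)
  2 -> 110 (3 bits)
  4 -> 11110 (5 bits)
Total length = 10 + 11 + 3 + 5 = 29 bits.

Unary([9, 10, 2, 4]) = 11111111101111111111011011110 (29 bits)


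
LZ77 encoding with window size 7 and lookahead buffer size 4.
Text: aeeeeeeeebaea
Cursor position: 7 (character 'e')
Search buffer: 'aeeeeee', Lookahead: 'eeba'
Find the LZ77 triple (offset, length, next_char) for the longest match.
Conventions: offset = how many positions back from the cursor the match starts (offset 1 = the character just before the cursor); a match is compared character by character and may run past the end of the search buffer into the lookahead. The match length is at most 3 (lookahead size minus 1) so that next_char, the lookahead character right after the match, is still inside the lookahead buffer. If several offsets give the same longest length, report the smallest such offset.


Try each offset into the search buffer:
  offset=1 (pos 6, char 'e'): match length 2
  offset=2 (pos 5, char 'e'): match length 2
  offset=3 (pos 4, char 'e'): match length 2
  offset=4 (pos 3, char 'e'): match length 2
  offset=5 (pos 2, char 'e'): match length 2
  offset=6 (pos 1, char 'e'): match length 2
  offset=7 (pos 0, char 'a'): match length 0
Longest match has length 2, found at offsets 1, 2, 3, 4, 5, 6; take the smallest, offset 1.
next_char = character at position 7 + 2 = 9 -> 'b'

Best match: offset=1, length=2 (matching 'ee' starting at position 6)
LZ77 triple: (1, 2, 'b')


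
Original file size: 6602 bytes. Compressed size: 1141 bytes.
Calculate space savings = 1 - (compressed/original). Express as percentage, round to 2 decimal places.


ratio = compressed/original = 1141/6602 = 0.172826
savings = 1 - ratio = 1 - 0.172826 = 0.827174
as a percentage: 0.827174 * 100 = 82.72%

Space savings = 1 - 1141/6602 = 82.72%


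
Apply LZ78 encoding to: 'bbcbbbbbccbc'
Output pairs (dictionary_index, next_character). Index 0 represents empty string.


LZ78 encoding steps:
Dictionary: {0: ''}
Step 1: w='' (idx 0), next='b' -> output (0, 'b'), add 'b' as idx 1
Step 2: w='b' (idx 1), next='c' -> output (1, 'c'), add 'bc' as idx 2
Step 3: w='b' (idx 1), next='b' -> output (1, 'b'), add 'bb' as idx 3
Step 4: w='bb' (idx 3), next='b' -> output (3, 'b'), add 'bbb' as idx 4
Step 5: w='' (idx 0), next='c' -> output (0, 'c'), add 'c' as idx 5
Step 6: w='c' (idx 5), next='b' -> output (5, 'b'), add 'cb' as idx 6
Step 7: w='c' (idx 5), end of input -> output (5, '')


Encoded: [(0, 'b'), (1, 'c'), (1, 'b'), (3, 'b'), (0, 'c'), (5, 'b'), (5, '')]


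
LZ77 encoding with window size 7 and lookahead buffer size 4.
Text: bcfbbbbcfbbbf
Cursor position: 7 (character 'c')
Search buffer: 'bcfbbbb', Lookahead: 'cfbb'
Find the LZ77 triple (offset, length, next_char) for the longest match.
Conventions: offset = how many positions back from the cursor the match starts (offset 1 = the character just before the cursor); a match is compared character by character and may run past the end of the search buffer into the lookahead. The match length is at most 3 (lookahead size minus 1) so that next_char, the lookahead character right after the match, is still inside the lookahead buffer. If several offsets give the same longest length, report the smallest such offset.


Try each offset into the search buffer:
  offset=1 (pos 6, char 'b'): match length 0
  offset=2 (pos 5, char 'b'): match length 0
  offset=3 (pos 4, char 'b'): match length 0
  offset=4 (pos 3, char 'b'): match length 0
  offset=5 (pos 2, char 'f'): match length 0
  offset=6 (pos 1, char 'c'): match length 3
  offset=7 (pos 0, char 'b'): match length 0
Longest match has length 3 at offset 6.
next_char = character at position 7 + 3 = 10 -> 'b'

Best match: offset=6, length=3 (matching 'cfb' starting at position 1)
LZ77 triple: (6, 3, 'b')


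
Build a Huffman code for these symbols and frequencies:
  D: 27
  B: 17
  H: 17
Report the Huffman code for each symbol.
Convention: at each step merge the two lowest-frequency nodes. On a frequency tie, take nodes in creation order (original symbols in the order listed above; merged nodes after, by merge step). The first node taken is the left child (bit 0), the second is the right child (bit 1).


Huffman tree construction:
Step 1: Merge B(17) + H(17) = 34
Step 2: Merge D(27) + (B+H)(34) = 61
Read each symbol's code off the tree from the root (left child = 0, right child = 1).

Codes:
  D: 0 (length 1)
  B: 10 (length 2)
  H: 11 (length 2)
Average code length: 95/61 = 1.5574 bits/symbol


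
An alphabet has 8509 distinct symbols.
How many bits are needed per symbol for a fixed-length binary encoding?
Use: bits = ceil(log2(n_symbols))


log2(8509) = 13.0548
Bracket: 2^13 = 8192 < 8509 <= 2^14 = 16384
So ceil(log2(8509)) = 14

bits = ceil(log2(8509)) = ceil(13.0548) = 14 bits


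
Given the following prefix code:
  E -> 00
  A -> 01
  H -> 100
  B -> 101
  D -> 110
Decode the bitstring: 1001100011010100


Decoding step by step:
Bits 100 -> H
Bits 110 -> D
Bits 00 -> E
Bits 110 -> D
Bits 101 -> B
Bits 00 -> E


Decoded message: HDEDBE


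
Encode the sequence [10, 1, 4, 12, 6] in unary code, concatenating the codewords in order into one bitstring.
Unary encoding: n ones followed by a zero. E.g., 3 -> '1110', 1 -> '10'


Encode each number as n ones followed by a terminating 0:
  10 -> 11111111110 (11 bits)
  1 -> 10 (2 bits)
  4 -> 11110 (5 bits)
  12 -> 1111111111110 (13 bits)
  6 -> 1111110 (7 bits)
Total length = 11 + 2 + 5 + 13 + 7 = 38 bits.

Unary([10, 1, 4, 12, 6]) = 11111111110101111011111111111101111110 (38 bits)


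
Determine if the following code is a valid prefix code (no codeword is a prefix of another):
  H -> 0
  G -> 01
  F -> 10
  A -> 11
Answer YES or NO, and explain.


Checking each pair (does one codeword prefix another?):
  H='0' vs G='01': prefix -- VIOLATION

NO -- this is NOT a valid prefix code. H (0) is a prefix of G (01).


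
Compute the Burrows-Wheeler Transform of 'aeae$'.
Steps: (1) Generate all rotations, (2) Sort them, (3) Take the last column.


Rotations (sorted):
  0: $aeae -> last char: e
  1: ae$ae -> last char: e
  2: aeae$ -> last char: $
  3: e$aea -> last char: a
  4: eae$a -> last char: a


BWT = ee$aa


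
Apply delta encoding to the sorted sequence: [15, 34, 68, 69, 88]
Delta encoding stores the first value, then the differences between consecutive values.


First value: 15
Deltas:
  34 - 15 = 19
  68 - 34 = 34
  69 - 68 = 1
  88 - 69 = 19


Delta encoded: [15, 19, 34, 1, 19]


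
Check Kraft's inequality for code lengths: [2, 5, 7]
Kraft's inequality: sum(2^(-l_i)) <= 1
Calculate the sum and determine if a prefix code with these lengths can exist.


Sum = 2^(-2) + 2^(-5) + 2^(-7)
    = 0.25 + 0.03125 + 0.0078125
    = 37/128 = 0.2890625
Since 0.2890625 <= 1, Kraft's inequality IS satisfied.
A prefix code with these lengths CAN exist.

Kraft sum = 0.2890625. Satisfied.


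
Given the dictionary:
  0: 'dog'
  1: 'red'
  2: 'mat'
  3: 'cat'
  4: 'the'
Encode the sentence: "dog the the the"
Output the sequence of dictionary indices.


Look up each word in the dictionary:
  'dog' -> 0
  'the' -> 4
  'the' -> 4
  'the' -> 4

Encoded: [0, 4, 4, 4]


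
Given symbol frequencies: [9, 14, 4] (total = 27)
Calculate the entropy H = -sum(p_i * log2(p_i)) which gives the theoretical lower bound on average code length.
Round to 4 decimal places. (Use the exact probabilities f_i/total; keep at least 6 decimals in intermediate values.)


Per-symbol terms -p_i * log2(p_i) with p_i = f_i/27:
  p = 9/27 = 0.333333: log2(p) = -1.584963, -p*log2(p) = 0.528321
  p = 14/27 = 0.518519: log2(p) = -0.947533, -p*log2(p) = 0.491313
  p = 4/27 = 0.148148: log2(p) = -2.754888, -p*log2(p) = 0.408131
H = 0.528321 + 0.491313 + 0.408131 = 1.427765

H = 1.4278 bits/symbol


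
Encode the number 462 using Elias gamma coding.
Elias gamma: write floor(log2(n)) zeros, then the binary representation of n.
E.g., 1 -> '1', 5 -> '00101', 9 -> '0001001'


num_bits = floor(log2(462)) + 1 = 9
leading_zeros = num_bits - 1 = 8
binary(462) = 111001110

Elias gamma(462) = '00000000' + '111001110' = 00000000111001110 (17 bits)


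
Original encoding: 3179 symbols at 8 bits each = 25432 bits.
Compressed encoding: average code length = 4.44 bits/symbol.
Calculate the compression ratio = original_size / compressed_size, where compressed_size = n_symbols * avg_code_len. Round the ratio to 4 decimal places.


original_size = n_symbols * orig_bits = 3179 * 8 = 25432 bits
compressed_size = n_symbols * avg_code_len = 3179 * 4.44 = 14114.76 bits
ratio = original_size / compressed_size = 25432 / 14114.76 = 1.8018

Compression ratio = 1.8018


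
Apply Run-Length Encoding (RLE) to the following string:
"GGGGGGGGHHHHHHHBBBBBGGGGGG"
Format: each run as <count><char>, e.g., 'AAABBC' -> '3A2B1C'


Scanning runs left to right:
  i=0: run of 'G' x 8 -> '8G'
  i=8: run of 'H' x 7 -> '7H'
  i=15: run of 'B' x 5 -> '5B'
  i=20: run of 'G' x 6 -> '6G'

RLE = 8G7H5B6G


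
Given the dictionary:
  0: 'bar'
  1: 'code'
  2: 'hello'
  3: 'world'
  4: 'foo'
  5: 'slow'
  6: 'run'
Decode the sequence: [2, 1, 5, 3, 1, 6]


Look up each index in the dictionary:
  2 -> 'hello'
  1 -> 'code'
  5 -> 'slow'
  3 -> 'world'
  1 -> 'code'
  6 -> 'run'

Decoded: "hello code slow world code run"


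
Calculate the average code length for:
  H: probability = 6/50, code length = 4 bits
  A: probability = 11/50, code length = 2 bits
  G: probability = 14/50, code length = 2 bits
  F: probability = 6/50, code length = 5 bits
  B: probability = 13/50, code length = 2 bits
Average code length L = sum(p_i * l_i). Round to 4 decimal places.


Weighted contributions p_i * l_i:
  H: (6/50) * 4 = 24/50
  A: (11/50) * 2 = 22/50
  G: (14/50) * 2 = 28/50
  F: (6/50) * 5 = 30/50
  B: (13/50) * 2 = 26/50
Sum = (24 + 22 + 28 + 30 + 26)/50 = 130/50

L = 130/50 = 2.6000 bits/symbol


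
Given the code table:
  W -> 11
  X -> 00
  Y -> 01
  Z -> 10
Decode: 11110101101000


Decoding:
11 -> W
11 -> W
01 -> Y
01 -> Y
10 -> Z
10 -> Z
00 -> X


Result: WWYYZZX


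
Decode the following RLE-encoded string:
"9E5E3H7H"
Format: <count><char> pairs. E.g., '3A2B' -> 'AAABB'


Expanding each <count><char> pair:
  9E -> 'EEEEEEEEE'
  5E -> 'EEEEE'
  3H -> 'HHH'
  7H -> 'HHHHHHH'

Decoded = EEEEEEEEEEEEEEHHHHHHHHHH


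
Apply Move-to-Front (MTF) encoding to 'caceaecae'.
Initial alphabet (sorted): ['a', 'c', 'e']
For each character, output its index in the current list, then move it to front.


MTF encoding:
'c': index 1 in ['a', 'c', 'e'] -> ['c', 'a', 'e']
'a': index 1 in ['c', 'a', 'e'] -> ['a', 'c', 'e']
'c': index 1 in ['a', 'c', 'e'] -> ['c', 'a', 'e']
'e': index 2 in ['c', 'a', 'e'] -> ['e', 'c', 'a']
'a': index 2 in ['e', 'c', 'a'] -> ['a', 'e', 'c']
'e': index 1 in ['a', 'e', 'c'] -> ['e', 'a', 'c']
'c': index 2 in ['e', 'a', 'c'] -> ['c', 'e', 'a']
'a': index 2 in ['c', 'e', 'a'] -> ['a', 'c', 'e']
'e': index 2 in ['a', 'c', 'e'] -> ['e', 'a', 'c']


Output: [1, 1, 1, 2, 2, 1, 2, 2, 2]


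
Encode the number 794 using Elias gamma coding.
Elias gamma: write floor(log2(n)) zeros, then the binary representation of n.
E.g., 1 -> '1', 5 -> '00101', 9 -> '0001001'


num_bits = floor(log2(794)) + 1 = 10
leading_zeros = num_bits - 1 = 9
binary(794) = 1100011010

Elias gamma(794) = '000000000' + '1100011010' = 0000000001100011010 (19 bits)


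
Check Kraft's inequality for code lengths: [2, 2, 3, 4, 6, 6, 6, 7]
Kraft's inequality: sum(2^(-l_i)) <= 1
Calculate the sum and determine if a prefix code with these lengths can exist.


Sum = 2^(-2) + 2^(-2) + 2^(-3) + 2^(-4) + 2^(-6) + 2^(-6) + 2^(-6) + 2^(-7)
    = 0.25 + 0.25 + 0.125 + 0.0625 + 0.015625 + 0.015625 + 0.015625 + 0.0078125
    = 95/128 = 0.7421875
Since 0.7421875 <= 1, Kraft's inequality IS satisfied.
A prefix code with these lengths CAN exist.

Kraft sum = 0.7421875. Satisfied.


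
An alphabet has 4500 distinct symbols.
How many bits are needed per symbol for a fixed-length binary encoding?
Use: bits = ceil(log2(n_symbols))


log2(4500) = 12.1357
Bracket: 2^12 = 4096 < 4500 <= 2^13 = 8192
So ceil(log2(4500)) = 13

bits = ceil(log2(4500)) = ceil(12.1357) = 13 bits


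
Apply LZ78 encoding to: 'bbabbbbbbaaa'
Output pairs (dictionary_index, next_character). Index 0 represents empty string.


LZ78 encoding steps:
Dictionary: {0: ''}
Step 1: w='' (idx 0), next='b' -> output (0, 'b'), add 'b' as idx 1
Step 2: w='b' (idx 1), next='a' -> output (1, 'a'), add 'ba' as idx 2
Step 3: w='b' (idx 1), next='b' -> output (1, 'b'), add 'bb' as idx 3
Step 4: w='bb' (idx 3), next='b' -> output (3, 'b'), add 'bbb' as idx 4
Step 5: w='ba' (idx 2), next='a' -> output (2, 'a'), add 'baa' as idx 5
Step 6: w='' (idx 0), next='a' -> output (0, 'a'), add 'a' as idx 6


Encoded: [(0, 'b'), (1, 'a'), (1, 'b'), (3, 'b'), (2, 'a'), (0, 'a')]


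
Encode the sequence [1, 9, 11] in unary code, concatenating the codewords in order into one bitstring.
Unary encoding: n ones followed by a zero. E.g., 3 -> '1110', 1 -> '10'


Encode each number as n ones followed by a terminating 0:
  1 -> 10 (2 bits)
  9 -> 1111111110 (10 bits)
  11 -> 111111111110 (12 bits)
Total length = 2 + 10 + 12 = 24 bits.

Unary([1, 9, 11]) = 101111111110111111111110 (24 bits)


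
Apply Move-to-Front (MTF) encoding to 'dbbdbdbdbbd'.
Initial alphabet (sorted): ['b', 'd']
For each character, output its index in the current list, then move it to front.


MTF encoding:
'd': index 1 in ['b', 'd'] -> ['d', 'b']
'b': index 1 in ['d', 'b'] -> ['b', 'd']
'b': index 0 in ['b', 'd'] -> ['b', 'd']
'd': index 1 in ['b', 'd'] -> ['d', 'b']
'b': index 1 in ['d', 'b'] -> ['b', 'd']
'd': index 1 in ['b', 'd'] -> ['d', 'b']
'b': index 1 in ['d', 'b'] -> ['b', 'd']
'd': index 1 in ['b', 'd'] -> ['d', 'b']
'b': index 1 in ['d', 'b'] -> ['b', 'd']
'b': index 0 in ['b', 'd'] -> ['b', 'd']
'd': index 1 in ['b', 'd'] -> ['d', 'b']


Output: [1, 1, 0, 1, 1, 1, 1, 1, 1, 0, 1]
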